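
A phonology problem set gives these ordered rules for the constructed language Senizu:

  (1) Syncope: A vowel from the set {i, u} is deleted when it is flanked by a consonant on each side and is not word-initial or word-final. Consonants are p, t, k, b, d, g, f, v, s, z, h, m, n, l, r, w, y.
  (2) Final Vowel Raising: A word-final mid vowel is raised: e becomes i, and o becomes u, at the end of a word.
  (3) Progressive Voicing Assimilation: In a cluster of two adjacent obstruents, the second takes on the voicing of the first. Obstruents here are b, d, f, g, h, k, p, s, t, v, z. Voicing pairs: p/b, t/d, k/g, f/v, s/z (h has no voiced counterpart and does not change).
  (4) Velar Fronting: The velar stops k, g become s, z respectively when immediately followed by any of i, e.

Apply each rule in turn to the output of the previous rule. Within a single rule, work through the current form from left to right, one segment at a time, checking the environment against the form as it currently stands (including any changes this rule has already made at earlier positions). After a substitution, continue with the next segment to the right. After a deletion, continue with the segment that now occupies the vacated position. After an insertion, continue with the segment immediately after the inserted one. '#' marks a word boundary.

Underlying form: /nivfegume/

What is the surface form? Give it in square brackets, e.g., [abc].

[nvvegmi]

(1) Syncope: [nivfegume] → [nvfegme]
(2) Final Vowel Raising: [nvfegme] → [nvfegmi]
(3) Progressive Voicing Assimilation: [nvfegmi] → [nvvegmi]
(4) Velar Fronting: no change — [nvvegmi]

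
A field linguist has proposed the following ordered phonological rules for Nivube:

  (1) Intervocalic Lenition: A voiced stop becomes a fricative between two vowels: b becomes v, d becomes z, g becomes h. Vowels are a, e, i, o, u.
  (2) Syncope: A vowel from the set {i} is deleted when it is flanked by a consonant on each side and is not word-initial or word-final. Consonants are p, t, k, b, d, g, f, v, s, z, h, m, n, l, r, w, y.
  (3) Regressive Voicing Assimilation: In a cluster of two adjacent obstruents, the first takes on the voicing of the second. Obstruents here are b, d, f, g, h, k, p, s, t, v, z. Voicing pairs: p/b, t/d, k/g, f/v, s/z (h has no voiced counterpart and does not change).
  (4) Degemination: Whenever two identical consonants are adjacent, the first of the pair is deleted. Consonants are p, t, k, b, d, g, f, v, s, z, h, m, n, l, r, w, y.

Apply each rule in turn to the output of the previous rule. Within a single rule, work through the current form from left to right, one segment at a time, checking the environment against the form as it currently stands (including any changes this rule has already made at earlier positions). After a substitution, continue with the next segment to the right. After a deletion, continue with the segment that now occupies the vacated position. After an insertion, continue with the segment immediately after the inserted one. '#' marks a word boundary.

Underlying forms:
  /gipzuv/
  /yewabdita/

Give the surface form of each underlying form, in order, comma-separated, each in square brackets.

[kbzuv], [yewabta]

/gipzuv/:
  (1) Intervocalic Lenition: no change — [gipzuv]
  (2) Syncope: [gipzuv] → [gpzuv]
  (3) Regressive Voicing Assimilation: [gpzuv] → [kbzuv]
  (4) Degemination: no change — [kbzuv]
/yewabdita/:
  (1) Intervocalic Lenition: no change — [yewabdita]
  (2) Syncope: [yewabdita] → [yewabdta]
  (3) Regressive Voicing Assimilation: [yewabdta] → [yewabtta]
  (4) Degemination: [yewabtta] → [yewabta]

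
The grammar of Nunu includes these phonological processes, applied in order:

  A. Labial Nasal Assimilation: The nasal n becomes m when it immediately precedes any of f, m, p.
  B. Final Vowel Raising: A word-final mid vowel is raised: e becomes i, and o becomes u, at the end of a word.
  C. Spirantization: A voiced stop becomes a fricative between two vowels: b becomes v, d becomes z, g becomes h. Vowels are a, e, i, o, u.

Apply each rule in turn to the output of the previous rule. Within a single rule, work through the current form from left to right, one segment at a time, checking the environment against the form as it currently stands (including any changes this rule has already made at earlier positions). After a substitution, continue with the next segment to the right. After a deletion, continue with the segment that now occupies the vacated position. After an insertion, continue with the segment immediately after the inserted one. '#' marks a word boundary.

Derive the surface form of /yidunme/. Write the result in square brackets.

[yizummi]

A Labial Nasal Assimilation: [yidunme] → [yidumme]
B Final Vowel Raising: [yidumme] → [yidummi]
C Spirantization: [yidummi] → [yizummi]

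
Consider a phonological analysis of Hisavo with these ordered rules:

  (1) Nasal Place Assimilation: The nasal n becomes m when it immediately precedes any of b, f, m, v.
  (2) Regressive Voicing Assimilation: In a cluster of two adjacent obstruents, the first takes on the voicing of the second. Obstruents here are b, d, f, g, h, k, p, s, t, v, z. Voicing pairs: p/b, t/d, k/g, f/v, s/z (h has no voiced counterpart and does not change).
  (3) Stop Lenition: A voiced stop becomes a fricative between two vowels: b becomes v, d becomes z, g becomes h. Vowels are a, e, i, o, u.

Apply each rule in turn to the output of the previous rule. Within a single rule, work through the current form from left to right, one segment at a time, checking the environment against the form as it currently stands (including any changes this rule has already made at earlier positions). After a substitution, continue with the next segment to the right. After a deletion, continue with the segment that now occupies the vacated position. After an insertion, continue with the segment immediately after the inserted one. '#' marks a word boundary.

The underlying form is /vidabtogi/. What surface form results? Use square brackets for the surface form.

(1) Nasal Place Assimilation: no change — [vidabtogi]
(2) Regressive Voicing Assimilation: [vidabtogi] → [vidaptogi]
(3) Stop Lenition: [vidaptogi] → [vizaptohi]

[vizaptohi]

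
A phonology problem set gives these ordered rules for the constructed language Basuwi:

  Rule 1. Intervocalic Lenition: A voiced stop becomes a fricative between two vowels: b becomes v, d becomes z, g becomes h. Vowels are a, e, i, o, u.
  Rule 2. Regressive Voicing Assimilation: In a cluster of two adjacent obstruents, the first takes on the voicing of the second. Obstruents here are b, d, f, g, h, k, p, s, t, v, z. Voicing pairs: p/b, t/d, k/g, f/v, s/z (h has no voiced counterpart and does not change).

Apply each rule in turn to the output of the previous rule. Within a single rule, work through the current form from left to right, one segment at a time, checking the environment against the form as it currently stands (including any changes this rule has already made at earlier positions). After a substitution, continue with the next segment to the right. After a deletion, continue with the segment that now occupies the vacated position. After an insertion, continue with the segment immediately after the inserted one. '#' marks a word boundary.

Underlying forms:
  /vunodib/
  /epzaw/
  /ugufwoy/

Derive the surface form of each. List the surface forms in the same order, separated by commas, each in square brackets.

/vunodib/:
  Rule 1 Intervocalic Lenition: [vunodib] → [vunozib]
  Rule 2 Regressive Voicing Assimilation: no change — [vunozib]
/epzaw/:
  Rule 1 Intervocalic Lenition: no change — [epzaw]
  Rule 2 Regressive Voicing Assimilation: [epzaw] → [ebzaw]
/ugufwoy/:
  Rule 1 Intervocalic Lenition: [ugufwoy] → [uhufwoy]
  Rule 2 Regressive Voicing Assimilation: no change — [uhufwoy]

[vunozib], [ebzaw], [uhufwoy]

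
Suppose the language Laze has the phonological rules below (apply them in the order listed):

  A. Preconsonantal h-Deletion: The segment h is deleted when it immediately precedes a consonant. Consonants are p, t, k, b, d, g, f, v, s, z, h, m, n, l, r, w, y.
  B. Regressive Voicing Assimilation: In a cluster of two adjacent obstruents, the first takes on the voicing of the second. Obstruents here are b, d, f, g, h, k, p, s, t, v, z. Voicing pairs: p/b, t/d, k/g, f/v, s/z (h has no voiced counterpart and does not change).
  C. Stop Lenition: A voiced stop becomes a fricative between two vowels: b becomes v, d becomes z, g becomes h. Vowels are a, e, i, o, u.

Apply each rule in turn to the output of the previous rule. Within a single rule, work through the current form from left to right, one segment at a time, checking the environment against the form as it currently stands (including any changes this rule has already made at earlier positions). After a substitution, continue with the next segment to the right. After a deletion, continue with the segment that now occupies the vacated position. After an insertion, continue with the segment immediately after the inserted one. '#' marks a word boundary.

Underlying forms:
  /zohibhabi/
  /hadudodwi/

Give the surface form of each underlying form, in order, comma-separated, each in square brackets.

/zohibhabi/:
  A Preconsonantal h-Deletion: no change — [zohibhabi]
  B Regressive Voicing Assimilation: [zohibhabi] → [zohiphabi]
  C Stop Lenition: [zohiphabi] → [zohiphavi]
/hadudodwi/:
  A Preconsonantal h-Deletion: no change — [hadudodwi]
  B Regressive Voicing Assimilation: no change — [hadudodwi]
  C Stop Lenition: [hadudodwi] → [hazuzodwi]

[zohiphavi], [hazuzodwi]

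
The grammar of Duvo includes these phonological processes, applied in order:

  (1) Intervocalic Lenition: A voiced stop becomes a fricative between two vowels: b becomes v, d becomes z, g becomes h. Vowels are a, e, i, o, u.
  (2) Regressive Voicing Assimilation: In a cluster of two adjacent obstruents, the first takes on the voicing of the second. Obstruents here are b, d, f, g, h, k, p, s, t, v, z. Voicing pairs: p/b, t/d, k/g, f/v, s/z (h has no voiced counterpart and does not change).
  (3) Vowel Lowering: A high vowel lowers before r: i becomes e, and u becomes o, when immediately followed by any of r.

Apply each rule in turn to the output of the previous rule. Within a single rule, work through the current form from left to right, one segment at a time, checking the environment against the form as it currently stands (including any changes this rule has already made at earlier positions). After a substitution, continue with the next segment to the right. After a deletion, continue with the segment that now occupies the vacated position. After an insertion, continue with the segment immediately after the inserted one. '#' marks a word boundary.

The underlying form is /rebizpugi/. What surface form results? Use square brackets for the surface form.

(1) Intervocalic Lenition: [rebizpugi] → [revizpuhi]
(2) Regressive Voicing Assimilation: [revizpuhi] → [revispuhi]
(3) Vowel Lowering: no change — [revispuhi]

[revispuhi]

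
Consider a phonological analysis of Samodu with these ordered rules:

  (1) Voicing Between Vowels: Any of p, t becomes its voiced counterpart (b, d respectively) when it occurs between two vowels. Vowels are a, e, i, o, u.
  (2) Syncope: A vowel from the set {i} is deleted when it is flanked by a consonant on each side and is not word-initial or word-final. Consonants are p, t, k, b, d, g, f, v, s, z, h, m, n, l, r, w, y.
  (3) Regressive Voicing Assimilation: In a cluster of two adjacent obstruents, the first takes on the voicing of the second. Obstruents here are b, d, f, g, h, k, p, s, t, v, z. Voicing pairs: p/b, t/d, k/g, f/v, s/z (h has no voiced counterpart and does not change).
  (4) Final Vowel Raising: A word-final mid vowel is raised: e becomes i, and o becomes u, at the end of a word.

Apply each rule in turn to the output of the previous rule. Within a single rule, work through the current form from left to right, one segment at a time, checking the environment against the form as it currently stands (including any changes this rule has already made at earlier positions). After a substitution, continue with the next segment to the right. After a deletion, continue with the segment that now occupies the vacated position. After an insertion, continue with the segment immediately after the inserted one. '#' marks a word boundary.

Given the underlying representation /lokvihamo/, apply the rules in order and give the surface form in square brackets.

(1) Voicing Between Vowels: no change — [lokvihamo]
(2) Syncope: [lokvihamo] → [lokvhamo]
(3) Regressive Voicing Assimilation: [lokvhamo] → [logfhamo]
(4) Final Vowel Raising: [logfhamo] → [logfhamu]

[logfhamu]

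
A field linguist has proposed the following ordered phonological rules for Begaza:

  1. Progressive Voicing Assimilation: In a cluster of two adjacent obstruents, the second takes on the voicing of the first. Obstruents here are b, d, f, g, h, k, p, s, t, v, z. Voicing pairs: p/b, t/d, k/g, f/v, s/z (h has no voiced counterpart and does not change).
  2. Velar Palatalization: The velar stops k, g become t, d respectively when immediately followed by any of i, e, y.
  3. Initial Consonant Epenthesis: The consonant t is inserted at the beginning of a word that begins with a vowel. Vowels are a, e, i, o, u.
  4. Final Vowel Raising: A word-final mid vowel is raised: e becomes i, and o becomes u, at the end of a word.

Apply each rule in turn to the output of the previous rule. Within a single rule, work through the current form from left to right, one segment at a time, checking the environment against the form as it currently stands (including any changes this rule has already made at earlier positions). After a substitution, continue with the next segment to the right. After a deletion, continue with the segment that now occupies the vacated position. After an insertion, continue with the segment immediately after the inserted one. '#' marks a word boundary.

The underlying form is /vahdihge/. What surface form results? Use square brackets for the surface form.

[vahtihti]

1 Progressive Voicing Assimilation: [vahdihge] → [vahtihke]
2 Velar Palatalization: [vahtihke] → [vahtihte]
3 Initial Consonant Epenthesis: no change — [vahtihte]
4 Final Vowel Raising: [vahtihte] → [vahtihti]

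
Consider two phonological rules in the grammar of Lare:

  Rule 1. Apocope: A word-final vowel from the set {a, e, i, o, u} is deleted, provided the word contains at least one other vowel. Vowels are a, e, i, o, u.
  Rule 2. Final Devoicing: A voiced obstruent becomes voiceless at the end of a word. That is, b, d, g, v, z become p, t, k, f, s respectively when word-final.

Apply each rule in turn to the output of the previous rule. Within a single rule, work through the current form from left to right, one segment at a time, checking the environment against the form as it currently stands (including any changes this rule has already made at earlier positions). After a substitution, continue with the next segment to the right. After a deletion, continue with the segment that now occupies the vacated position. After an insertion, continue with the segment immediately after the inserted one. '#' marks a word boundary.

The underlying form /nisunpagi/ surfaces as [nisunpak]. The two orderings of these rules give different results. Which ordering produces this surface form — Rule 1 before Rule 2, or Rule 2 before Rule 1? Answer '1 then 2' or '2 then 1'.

Order 1 then 2:
  1 Apocope: [nisunpagi] → [nisunpag]
  2 Final Devoicing: [nisunpag] → [nisunpak]
  result: [nisunpak]
Order 2 then 1:
  2 Final Devoicing: no change — [nisunpagi]
  1 Apocope: [nisunpagi] → [nisunpag]
  result: [nisunpag]

1 then 2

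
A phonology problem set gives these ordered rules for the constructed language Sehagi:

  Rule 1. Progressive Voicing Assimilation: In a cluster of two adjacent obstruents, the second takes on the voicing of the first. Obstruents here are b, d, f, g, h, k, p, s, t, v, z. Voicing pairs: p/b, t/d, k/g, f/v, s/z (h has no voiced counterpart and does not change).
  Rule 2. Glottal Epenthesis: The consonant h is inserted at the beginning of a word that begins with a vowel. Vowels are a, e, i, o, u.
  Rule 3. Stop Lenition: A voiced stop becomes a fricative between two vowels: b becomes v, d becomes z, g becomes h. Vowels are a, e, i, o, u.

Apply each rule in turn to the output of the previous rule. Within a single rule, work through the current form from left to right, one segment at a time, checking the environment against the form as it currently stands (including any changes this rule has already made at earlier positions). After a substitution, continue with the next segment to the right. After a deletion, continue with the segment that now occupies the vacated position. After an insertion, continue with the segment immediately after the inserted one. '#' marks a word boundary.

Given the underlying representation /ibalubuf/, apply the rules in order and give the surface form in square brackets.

Rule 1 Progressive Voicing Assimilation: no change — [ibalubuf]
Rule 2 Glottal Epenthesis: [ibalubuf] → [hibalubuf]
Rule 3 Stop Lenition: [hibalubuf] → [hivaluvuf]

[hivaluvuf]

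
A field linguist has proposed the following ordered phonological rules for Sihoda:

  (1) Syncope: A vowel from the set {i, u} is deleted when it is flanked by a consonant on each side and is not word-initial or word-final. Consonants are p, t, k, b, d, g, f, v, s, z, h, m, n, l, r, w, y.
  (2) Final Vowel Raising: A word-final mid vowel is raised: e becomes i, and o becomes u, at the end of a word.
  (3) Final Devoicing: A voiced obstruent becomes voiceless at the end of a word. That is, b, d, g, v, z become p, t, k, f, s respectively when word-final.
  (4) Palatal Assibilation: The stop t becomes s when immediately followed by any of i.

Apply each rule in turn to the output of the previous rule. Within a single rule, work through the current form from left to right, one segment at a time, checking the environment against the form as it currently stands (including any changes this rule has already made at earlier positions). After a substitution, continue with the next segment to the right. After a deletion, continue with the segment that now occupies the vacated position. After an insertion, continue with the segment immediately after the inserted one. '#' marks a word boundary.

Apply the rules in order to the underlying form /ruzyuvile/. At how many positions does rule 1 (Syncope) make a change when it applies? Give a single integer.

3

(1) Syncope: [ruzyuvile] → [rzyvle]
(2) Final Vowel Raising: [rzyvle] → [rzyvli]
(3) Final Devoicing: no change — [rzyvli]
(4) Palatal Assibilation: no change — [rzyvli]
Rule 1 changed 3 position(s).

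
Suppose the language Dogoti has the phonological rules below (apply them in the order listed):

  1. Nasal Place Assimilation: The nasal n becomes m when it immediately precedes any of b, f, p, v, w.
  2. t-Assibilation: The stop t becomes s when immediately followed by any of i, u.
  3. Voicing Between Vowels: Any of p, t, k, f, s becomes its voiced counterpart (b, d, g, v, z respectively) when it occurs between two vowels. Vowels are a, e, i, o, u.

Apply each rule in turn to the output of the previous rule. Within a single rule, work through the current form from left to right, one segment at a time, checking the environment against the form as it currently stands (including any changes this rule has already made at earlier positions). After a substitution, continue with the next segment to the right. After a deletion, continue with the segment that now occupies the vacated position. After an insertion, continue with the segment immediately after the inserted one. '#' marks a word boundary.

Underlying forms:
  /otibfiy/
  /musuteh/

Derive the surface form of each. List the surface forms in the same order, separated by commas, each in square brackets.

[ozibfiy], [muzudeh]

/otibfiy/:
  1 Nasal Place Assimilation: no change — [otibfiy]
  2 t-Assibilation: [otibfiy] → [osibfiy]
  3 Voicing Between Vowels: [osibfiy] → [ozibfiy]
/musuteh/:
  1 Nasal Place Assimilation: no change — [musuteh]
  2 t-Assibilation: no change — [musuteh]
  3 Voicing Between Vowels: [musuteh] → [muzudeh]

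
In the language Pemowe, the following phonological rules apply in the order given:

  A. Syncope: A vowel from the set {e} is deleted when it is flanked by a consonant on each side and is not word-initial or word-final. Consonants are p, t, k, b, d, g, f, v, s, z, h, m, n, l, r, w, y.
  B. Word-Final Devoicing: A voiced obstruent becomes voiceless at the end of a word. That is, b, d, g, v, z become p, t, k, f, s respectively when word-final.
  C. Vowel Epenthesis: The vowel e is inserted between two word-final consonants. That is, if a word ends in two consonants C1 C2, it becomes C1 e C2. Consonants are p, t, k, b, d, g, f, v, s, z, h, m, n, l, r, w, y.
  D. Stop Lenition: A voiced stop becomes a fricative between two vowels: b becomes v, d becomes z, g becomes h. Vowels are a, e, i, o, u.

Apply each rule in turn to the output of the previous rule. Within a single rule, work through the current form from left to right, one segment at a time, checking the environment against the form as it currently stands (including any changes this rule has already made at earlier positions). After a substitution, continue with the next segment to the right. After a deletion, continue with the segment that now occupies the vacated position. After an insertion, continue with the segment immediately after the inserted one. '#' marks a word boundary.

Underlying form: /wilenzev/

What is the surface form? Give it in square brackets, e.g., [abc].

[wilnzef]

A Syncope: [wilenzev] → [wilnzv]
B Word-Final Devoicing: [wilnzv] → [wilnzf]
C Vowel Epenthesis: [wilnzf] → [wilnzef]
D Stop Lenition: no change — [wilnzef]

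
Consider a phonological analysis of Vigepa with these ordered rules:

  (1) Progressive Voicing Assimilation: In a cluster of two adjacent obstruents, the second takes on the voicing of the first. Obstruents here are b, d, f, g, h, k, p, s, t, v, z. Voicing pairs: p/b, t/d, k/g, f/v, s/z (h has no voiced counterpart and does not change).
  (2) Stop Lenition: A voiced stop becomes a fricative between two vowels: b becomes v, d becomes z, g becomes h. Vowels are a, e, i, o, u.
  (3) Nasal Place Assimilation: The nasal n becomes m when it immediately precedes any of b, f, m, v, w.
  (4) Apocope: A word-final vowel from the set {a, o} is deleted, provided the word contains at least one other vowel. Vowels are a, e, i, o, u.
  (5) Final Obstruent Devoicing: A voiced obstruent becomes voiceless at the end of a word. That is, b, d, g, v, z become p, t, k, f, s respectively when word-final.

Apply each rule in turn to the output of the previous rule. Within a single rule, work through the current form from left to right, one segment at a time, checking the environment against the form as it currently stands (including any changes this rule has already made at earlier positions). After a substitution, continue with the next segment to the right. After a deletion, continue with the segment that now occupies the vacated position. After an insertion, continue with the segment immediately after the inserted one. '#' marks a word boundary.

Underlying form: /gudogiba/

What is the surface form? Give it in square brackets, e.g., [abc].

[guzohif]

(1) Progressive Voicing Assimilation: no change — [gudogiba]
(2) Stop Lenition: [gudogiba] → [guzohiva]
(3) Nasal Place Assimilation: no change — [guzohiva]
(4) Apocope: [guzohiva] → [guzohiv]
(5) Final Obstruent Devoicing: [guzohiv] → [guzohif]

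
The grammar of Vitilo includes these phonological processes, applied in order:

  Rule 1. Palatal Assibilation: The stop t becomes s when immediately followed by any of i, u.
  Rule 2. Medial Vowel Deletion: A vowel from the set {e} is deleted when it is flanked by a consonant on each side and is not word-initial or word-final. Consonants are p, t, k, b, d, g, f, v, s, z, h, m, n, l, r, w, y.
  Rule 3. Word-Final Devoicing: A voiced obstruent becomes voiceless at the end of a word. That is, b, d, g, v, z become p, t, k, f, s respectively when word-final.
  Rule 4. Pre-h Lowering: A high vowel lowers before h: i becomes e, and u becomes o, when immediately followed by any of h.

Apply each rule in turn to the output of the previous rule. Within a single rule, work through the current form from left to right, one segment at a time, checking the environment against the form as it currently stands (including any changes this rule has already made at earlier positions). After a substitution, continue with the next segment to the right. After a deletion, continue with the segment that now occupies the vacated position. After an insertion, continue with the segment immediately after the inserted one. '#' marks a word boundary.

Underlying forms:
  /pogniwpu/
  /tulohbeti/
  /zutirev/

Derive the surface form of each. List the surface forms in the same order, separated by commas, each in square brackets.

/pogniwpu/:
  Rule 1 Palatal Assibilation: no change — [pogniwpu]
  Rule 2 Medial Vowel Deletion: no change — [pogniwpu]
  Rule 3 Word-Final Devoicing: no change — [pogniwpu]
  Rule 4 Pre-h Lowering: no change — [pogniwpu]
/tulohbeti/:
  Rule 1 Palatal Assibilation: [tulohbeti] → [sulohbesi]
  Rule 2 Medial Vowel Deletion: [sulohbesi] → [sulohbsi]
  Rule 3 Word-Final Devoicing: no change — [sulohbsi]
  Rule 4 Pre-h Lowering: no change — [sulohbsi]
/zutirev/:
  Rule 1 Palatal Assibilation: [zutirev] → [zusirev]
  Rule 2 Medial Vowel Deletion: [zusirev] → [zusirv]
  Rule 3 Word-Final Devoicing: [zusirv] → [zusirf]
  Rule 4 Pre-h Lowering: no change — [zusirf]

[pogniwpu], [sulohbsi], [zusirf]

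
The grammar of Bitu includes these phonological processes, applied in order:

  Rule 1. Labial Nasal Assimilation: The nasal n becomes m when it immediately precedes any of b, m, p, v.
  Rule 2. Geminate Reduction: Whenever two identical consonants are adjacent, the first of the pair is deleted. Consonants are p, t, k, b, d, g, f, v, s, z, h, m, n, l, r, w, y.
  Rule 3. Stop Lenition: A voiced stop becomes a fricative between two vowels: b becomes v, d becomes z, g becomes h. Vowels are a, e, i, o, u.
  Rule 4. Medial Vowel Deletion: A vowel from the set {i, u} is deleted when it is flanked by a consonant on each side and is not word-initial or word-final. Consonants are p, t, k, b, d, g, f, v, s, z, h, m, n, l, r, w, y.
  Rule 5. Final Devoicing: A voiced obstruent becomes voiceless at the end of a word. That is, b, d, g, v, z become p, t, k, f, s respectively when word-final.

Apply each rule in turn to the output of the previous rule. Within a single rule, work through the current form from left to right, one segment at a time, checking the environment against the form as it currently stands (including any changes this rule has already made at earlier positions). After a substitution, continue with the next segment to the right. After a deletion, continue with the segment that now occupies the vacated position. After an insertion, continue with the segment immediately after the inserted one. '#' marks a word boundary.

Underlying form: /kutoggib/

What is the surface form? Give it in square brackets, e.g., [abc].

Rule 1 Labial Nasal Assimilation: no change — [kutoggib]
Rule 2 Geminate Reduction: [kutoggib] → [kutogib]
Rule 3 Stop Lenition: [kutogib] → [kutohib]
Rule 4 Medial Vowel Deletion: [kutohib] → [ktohb]
Rule 5 Final Devoicing: [ktohb] → [ktohp]

[ktohp]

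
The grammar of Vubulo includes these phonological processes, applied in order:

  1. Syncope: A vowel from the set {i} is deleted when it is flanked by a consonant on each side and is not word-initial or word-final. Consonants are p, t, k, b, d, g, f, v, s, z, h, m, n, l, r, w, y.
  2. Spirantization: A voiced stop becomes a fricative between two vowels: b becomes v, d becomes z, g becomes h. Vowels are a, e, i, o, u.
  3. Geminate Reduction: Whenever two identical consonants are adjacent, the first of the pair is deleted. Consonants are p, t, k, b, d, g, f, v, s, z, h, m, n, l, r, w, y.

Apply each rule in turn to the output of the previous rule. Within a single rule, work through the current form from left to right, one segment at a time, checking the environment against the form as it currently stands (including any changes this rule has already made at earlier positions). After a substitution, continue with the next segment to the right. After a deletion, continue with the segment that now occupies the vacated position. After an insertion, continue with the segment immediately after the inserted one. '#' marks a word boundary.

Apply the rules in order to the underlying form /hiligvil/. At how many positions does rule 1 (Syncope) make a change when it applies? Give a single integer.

1 Syncope: [hiligvil] → [hlgvl]
2 Spirantization: no change — [hlgvl]
3 Geminate Reduction: no change — [hlgvl]
Rule 1 changed 3 position(s).

3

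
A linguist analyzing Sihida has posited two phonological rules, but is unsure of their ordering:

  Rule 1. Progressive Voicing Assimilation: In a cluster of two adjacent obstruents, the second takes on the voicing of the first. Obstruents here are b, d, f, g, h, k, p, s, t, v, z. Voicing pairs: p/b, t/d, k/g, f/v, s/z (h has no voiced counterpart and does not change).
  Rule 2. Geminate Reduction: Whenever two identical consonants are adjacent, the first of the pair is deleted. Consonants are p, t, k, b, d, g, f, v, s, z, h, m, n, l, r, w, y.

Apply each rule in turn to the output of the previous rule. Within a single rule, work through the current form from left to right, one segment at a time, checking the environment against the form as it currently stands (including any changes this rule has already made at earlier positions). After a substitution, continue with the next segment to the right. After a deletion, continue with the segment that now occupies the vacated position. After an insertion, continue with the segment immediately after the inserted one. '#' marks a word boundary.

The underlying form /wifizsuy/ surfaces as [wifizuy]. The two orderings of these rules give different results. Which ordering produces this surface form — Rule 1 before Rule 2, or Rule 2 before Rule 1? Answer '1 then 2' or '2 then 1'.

Order 1 then 2:
  1 Progressive Voicing Assimilation: [wifizsuy] → [wifizzuy]
  2 Geminate Reduction: [wifizzuy] → [wifizuy]
  result: [wifizuy]
Order 2 then 1:
  2 Geminate Reduction: no change — [wifizsuy]
  1 Progressive Voicing Assimilation: [wifizsuy] → [wifizzuy]
  result: [wifizzuy]

1 then 2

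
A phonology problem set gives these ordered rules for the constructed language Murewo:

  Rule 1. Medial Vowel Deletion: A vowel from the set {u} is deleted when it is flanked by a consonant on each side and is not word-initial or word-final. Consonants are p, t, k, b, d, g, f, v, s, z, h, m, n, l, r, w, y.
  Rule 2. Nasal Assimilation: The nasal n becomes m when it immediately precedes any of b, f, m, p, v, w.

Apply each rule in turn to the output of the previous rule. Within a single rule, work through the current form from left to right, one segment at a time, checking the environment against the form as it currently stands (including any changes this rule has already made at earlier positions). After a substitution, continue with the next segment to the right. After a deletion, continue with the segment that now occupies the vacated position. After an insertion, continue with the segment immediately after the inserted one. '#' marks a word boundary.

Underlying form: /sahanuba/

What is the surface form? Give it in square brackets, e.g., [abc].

[sahamba]

Rule 1 Medial Vowel Deletion: [sahanuba] → [sahanba]
Rule 2 Nasal Assimilation: [sahanba] → [sahamba]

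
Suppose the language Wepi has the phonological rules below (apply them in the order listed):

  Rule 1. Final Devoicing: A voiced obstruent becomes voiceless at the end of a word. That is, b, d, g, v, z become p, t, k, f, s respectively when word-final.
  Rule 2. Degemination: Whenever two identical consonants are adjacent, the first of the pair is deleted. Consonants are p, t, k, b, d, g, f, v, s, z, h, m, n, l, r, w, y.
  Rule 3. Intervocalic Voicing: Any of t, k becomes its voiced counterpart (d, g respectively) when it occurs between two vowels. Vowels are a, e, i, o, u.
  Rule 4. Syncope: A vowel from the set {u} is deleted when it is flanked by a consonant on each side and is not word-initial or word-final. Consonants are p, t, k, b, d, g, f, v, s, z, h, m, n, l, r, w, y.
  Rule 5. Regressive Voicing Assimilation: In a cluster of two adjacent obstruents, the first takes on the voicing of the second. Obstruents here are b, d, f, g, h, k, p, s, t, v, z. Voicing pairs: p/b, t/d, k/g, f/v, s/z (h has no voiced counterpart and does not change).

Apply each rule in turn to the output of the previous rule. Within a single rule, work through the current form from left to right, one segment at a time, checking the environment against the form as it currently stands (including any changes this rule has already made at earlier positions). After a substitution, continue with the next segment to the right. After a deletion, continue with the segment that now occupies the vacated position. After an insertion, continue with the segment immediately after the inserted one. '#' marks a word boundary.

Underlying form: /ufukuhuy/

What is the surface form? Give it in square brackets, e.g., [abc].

Rule 1 Final Devoicing: no change — [ufukuhuy]
Rule 2 Degemination: no change — [ufukuhuy]
Rule 3 Intervocalic Voicing: [ufukuhuy] → [ufuguhuy]
Rule 4 Syncope: [ufuguhuy] → [ufghy]
Rule 5 Regressive Voicing Assimilation: [ufghy] → [uvkhy]

[uvkhy]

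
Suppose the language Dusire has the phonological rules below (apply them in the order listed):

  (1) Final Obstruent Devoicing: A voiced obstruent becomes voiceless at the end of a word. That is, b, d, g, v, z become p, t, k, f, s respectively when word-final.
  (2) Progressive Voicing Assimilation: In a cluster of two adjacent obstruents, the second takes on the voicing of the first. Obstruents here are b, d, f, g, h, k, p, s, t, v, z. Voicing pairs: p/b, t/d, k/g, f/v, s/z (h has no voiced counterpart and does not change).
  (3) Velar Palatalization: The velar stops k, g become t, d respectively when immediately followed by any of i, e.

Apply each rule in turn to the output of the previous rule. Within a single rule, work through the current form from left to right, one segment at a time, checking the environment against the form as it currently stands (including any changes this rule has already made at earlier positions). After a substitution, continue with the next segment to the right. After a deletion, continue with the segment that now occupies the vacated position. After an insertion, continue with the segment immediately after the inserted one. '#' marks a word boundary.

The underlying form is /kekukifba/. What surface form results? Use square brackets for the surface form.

(1) Final Obstruent Devoicing: no change — [kekukifba]
(2) Progressive Voicing Assimilation: [kekukifba] → [kekukifpa]
(3) Velar Palatalization: [kekukifpa] → [tekutifpa]

[tekutifpa]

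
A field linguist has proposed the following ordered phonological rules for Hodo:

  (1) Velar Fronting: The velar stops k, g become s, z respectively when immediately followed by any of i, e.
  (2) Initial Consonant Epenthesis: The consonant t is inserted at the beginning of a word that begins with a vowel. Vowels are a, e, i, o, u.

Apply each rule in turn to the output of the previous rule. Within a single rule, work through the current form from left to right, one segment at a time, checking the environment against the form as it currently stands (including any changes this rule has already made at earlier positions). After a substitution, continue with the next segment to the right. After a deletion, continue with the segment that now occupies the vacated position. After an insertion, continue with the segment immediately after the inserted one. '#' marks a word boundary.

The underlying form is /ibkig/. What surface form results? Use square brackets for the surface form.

[tibsig]

(1) Velar Fronting: [ibkig] → [ibsig]
(2) Initial Consonant Epenthesis: [ibsig] → [tibsig]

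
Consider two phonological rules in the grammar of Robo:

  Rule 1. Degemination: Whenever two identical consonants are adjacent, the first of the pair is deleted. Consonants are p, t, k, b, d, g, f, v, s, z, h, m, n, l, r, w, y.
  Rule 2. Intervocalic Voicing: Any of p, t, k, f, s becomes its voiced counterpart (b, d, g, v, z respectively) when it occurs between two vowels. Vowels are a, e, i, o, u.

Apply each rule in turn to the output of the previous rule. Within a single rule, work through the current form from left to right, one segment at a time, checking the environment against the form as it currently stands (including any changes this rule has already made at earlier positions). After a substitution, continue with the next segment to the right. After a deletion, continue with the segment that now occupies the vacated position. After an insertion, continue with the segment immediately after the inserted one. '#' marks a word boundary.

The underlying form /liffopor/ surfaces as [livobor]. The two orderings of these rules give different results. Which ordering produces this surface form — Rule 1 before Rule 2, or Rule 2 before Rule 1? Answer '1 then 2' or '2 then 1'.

Order 1 then 2:
  1 Degemination: [liffopor] → [lifopor]
  2 Intervocalic Voicing: [lifopor] → [livobor]
  result: [livobor]
Order 2 then 1:
  2 Intervocalic Voicing: [liffopor] → [liffobor]
  1 Degemination: [liffobor] → [lifobor]
  result: [lifobor]

1 then 2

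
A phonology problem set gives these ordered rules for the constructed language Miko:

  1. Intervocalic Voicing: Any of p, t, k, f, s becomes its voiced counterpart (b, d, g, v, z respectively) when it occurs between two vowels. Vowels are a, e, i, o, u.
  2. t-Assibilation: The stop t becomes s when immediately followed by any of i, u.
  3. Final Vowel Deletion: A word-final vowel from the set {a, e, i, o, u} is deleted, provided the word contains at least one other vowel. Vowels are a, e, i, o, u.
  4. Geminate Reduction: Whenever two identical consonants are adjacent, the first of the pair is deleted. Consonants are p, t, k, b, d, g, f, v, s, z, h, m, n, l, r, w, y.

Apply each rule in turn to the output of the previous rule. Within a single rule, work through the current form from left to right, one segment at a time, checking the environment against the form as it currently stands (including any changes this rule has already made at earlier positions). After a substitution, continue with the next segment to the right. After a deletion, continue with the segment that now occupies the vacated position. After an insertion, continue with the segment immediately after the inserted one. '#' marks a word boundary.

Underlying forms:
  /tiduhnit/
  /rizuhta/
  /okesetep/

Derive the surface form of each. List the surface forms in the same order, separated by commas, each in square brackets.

/tiduhnit/:
  1 Intervocalic Voicing: no change — [tiduhnit]
  2 t-Assibilation: [tiduhnit] → [siduhnit]
  3 Final Vowel Deletion: no change — [siduhnit]
  4 Geminate Reduction: no change — [siduhnit]
/rizuhta/:
  1 Intervocalic Voicing: no change — [rizuhta]
  2 t-Assibilation: no change — [rizuhta]
  3 Final Vowel Deletion: [rizuhta] → [rizuht]
  4 Geminate Reduction: no change — [rizuht]
/okesetep/:
  1 Intervocalic Voicing: [okesetep] → [ogezedep]
  2 t-Assibilation: no change — [ogezedep]
  3 Final Vowel Deletion: no change — [ogezedep]
  4 Geminate Reduction: no change — [ogezedep]

[siduhnit], [rizuht], [ogezedep]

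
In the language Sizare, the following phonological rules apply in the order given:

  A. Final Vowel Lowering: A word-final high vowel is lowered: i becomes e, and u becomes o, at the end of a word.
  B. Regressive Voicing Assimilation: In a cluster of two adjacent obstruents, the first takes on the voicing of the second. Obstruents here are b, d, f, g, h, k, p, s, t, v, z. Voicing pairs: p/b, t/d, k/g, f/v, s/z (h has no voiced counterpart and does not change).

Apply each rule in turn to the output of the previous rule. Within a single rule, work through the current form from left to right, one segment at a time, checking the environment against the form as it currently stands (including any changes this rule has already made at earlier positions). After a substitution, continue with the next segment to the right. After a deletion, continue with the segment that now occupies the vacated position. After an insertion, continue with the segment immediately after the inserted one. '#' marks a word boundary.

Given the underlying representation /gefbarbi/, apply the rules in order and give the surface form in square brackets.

A Final Vowel Lowering: [gefbarbi] → [gefbarbe]
B Regressive Voicing Assimilation: [gefbarbe] → [gevbarbe]

[gevbarbe]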